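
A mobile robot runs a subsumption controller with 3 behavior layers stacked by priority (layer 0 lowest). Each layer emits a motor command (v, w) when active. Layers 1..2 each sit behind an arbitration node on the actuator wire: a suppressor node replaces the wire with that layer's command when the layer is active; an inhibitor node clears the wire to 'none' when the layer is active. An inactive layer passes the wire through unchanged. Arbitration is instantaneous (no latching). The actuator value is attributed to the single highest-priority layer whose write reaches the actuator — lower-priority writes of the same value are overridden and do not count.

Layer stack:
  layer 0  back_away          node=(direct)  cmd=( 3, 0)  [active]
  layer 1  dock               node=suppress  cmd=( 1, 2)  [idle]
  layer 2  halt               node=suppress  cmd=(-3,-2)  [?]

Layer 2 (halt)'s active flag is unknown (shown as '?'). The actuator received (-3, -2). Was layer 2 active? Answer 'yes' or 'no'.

yes

If layer 2 is active=yes:
  actuator would be (-3, -2)
If layer 2 is active=no:
  actuator would be (3, 0)
Observed (-3, -2), so layer 2 was active.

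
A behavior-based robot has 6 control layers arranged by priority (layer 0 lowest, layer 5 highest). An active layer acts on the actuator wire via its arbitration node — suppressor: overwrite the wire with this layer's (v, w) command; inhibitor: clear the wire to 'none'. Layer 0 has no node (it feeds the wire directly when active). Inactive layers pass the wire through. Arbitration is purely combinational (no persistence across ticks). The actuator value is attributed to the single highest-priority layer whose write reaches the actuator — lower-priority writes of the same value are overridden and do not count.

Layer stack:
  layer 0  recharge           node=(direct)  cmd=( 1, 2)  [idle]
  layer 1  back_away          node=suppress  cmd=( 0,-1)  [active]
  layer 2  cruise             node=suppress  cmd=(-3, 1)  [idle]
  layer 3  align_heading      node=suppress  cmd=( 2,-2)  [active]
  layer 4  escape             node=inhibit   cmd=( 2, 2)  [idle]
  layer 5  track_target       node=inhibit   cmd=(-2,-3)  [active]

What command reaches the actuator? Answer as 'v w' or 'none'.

[0] recharge off; wire := none
[1] back_away on (suppress); wire := (0, -1)
[2] cruise off; pass (0, -1)
[3] align_heading on (suppress); wire := (2, -2)
[4] escape off; pass (2, -2)
[5] track_target on (inhibit); wire := none
output none

none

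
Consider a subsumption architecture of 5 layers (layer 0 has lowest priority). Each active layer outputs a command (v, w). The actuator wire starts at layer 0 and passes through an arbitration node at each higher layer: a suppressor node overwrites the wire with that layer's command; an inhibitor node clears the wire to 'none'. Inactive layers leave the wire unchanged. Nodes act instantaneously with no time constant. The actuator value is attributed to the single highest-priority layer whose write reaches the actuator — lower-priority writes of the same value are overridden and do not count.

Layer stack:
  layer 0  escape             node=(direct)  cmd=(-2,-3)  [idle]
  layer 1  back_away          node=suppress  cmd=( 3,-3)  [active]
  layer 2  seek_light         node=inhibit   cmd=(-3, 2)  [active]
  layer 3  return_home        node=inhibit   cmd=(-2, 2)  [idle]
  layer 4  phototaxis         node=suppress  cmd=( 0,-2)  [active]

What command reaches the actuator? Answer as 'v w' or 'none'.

L0 escape: idle → wire = none
L1 back_away: active, suppressor → wire = (3, -3)
L2 seek_light: active, inhibitor → wire = none
L3 return_home: idle → wire stays none
L4 phototaxis: active, suppressor → wire = (0, -2)
actuator = (0, -2)

0 -2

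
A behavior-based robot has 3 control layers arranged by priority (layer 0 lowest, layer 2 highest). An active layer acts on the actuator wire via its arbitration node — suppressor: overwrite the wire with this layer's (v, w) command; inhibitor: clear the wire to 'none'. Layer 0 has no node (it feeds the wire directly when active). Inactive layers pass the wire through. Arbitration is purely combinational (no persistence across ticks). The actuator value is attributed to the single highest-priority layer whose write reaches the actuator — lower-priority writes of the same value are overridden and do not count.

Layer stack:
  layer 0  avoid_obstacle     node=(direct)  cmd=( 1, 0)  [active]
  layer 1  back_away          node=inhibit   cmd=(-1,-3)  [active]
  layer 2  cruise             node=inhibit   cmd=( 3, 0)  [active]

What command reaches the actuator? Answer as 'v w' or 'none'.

[0] avoid_obstacle on; wire := (1, 0)
[1] back_away on (inhibit); wire := none
[2] cruise on (inhibit); wire := none
output none

none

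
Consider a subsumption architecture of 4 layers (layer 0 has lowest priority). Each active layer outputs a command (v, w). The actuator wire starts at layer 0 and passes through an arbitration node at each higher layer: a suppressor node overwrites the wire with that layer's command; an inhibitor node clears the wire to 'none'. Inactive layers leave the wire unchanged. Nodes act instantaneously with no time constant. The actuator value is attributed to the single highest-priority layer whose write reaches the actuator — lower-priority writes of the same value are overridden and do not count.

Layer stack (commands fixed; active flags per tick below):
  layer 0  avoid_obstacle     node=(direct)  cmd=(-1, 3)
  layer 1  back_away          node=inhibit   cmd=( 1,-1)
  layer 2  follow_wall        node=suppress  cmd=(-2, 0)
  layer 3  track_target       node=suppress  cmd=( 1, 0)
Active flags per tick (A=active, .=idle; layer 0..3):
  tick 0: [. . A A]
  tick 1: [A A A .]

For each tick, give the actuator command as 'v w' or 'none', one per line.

1 0
-2 0

tick 0:
  layer 0 (avoid_obstacle) idle — none
  layer 1 (back_away) idle — unchanged: none
  layer 2 (follow_wall) active — suppresses: (-2, 0)
  layer 3 (track_target) active — suppresses: (1, 0)
  → actuator (1, 0)
tick 1:
  layer 0 (avoid_obstacle) active — direct: (-1, 3)
  layer 1 (back_away) active — inhibits: none
  layer 2 (follow_wall) active — suppresses: (-2, 0)
  layer 3 (track_target) idle — unchanged: (-2, 0)
  → actuator (-2, 0)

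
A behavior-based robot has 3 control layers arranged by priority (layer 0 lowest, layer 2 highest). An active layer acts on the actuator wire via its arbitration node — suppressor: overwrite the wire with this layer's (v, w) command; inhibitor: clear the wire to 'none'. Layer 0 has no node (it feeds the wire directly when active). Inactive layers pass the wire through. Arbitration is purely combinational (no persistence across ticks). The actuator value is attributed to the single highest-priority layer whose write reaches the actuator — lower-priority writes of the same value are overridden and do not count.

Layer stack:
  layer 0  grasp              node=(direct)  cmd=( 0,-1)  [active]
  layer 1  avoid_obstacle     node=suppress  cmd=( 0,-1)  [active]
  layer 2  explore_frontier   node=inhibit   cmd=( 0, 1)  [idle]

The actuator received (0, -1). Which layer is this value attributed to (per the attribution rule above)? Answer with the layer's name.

avoid_obstacle

L0 grasp: active, feeds wire = (0, -1)
L1 avoid_obstacle: active, suppressor → wire = (0, -1)
L2 explore_frontier: idle → wire stays (0, -1)
actuator = (0, -1)
last writer: layer 1 = avoid_obstacle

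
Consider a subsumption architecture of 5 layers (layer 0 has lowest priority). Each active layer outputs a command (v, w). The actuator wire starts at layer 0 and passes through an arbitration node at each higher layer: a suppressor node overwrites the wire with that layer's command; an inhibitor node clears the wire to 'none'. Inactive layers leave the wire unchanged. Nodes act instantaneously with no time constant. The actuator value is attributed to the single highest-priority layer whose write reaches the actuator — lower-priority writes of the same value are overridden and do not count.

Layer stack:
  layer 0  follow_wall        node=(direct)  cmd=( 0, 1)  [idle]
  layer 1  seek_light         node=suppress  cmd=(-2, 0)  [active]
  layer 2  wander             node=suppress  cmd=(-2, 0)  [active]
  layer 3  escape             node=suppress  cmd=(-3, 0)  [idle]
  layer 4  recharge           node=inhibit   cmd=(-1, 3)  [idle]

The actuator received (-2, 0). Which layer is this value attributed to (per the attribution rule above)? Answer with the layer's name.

wander

L0 follow_wall: idle → wire = none
L1 seek_light: active, suppressor → wire = (-2, 0)
L2 wander: active, suppressor → wire = (-2, 0)
L3 escape: idle → wire stays (-2, 0)
L4 recharge: idle → wire stays (-2, 0)
actuator = (-2, 0)
last writer: layer 2 = wander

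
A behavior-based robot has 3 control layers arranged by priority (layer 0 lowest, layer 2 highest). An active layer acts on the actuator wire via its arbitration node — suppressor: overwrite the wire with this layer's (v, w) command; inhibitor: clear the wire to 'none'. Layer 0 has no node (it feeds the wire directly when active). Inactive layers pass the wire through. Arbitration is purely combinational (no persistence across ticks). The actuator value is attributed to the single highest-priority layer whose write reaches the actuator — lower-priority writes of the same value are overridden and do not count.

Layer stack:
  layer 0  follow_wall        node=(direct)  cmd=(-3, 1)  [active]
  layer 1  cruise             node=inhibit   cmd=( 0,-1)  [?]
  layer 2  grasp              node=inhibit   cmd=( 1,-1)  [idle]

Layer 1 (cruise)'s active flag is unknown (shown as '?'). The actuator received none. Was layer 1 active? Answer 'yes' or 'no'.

yes

If layer 1 is active=yes:
  actuator would be none
If layer 1 is active=no:
  actuator would be (-3, 1)
Observed none, so layer 1 was active.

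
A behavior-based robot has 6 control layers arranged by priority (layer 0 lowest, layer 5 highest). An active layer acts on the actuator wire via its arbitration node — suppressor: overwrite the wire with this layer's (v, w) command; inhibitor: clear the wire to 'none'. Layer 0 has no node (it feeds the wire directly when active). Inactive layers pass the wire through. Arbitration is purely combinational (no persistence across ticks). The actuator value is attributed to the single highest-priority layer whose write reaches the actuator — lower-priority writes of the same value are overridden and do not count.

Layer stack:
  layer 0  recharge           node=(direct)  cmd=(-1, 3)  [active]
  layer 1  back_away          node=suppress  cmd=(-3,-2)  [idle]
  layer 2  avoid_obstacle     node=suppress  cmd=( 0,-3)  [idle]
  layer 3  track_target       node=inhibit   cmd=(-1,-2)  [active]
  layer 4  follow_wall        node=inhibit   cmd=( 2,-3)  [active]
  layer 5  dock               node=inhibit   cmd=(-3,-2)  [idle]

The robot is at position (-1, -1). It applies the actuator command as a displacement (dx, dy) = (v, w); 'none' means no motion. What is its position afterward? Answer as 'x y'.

layer 0 (recharge) active — direct: (-1, 3)
layer 1 (back_away) idle — unchanged: (-1, 3)
layer 2 (avoid_obstacle) idle — unchanged: (-1, 3)
layer 3 (track_target) active — inhibits: none
layer 4 (follow_wall) active — inhibits: none
layer 5 (dock) idle — unchanged: none
→ actuator none
position: (-1, -1) + none = (-1, -1)

-1 -1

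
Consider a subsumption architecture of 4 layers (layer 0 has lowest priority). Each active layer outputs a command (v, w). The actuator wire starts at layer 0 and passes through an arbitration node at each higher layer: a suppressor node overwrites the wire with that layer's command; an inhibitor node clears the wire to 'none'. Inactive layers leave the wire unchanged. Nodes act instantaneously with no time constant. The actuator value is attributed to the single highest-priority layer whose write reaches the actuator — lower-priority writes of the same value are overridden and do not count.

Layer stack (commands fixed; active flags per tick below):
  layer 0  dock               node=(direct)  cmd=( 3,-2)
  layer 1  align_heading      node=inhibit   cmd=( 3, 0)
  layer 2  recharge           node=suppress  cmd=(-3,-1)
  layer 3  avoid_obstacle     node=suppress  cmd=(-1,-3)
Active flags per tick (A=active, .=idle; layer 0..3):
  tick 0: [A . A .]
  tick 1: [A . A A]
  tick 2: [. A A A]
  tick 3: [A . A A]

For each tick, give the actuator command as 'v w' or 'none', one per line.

-3 -1
-1 -3
-1 -3
-1 -3

tick 0:
  layer 0 (dock) active — direct: (3, -2)
  layer 1 (align_heading) idle — unchanged: (3, -2)
  layer 2 (recharge) active — suppresses: (-3, -1)
  layer 3 (avoid_obstacle) idle — unchanged: (-3, -1)
  → actuator (-3, -1)
tick 1:
  layer 0 (dock) active — direct: (3, -2)
  layer 1 (align_heading) idle — unchanged: (3, -2)
  layer 2 (recharge) active — suppresses: (-3, -1)
  layer 3 (avoid_obstacle) active — suppresses: (-1, -3)
  → actuator (-1, -3)
tick 2:
  layer 0 (dock) idle — none
  layer 1 (align_heading) active — inhibits: none
  layer 2 (recharge) active — suppresses: (-3, -1)
  layer 3 (avoid_obstacle) active — suppresses: (-1, -3)
  → actuator (-1, -3)
tick 3:
  layer 0 (dock) active — direct: (3, -2)
  layer 1 (align_heading) idle — unchanged: (3, -2)
  layer 2 (recharge) active — suppresses: (-3, -1)
  layer 3 (avoid_obstacle) active — suppresses: (-1, -3)
  → actuator (-1, -3)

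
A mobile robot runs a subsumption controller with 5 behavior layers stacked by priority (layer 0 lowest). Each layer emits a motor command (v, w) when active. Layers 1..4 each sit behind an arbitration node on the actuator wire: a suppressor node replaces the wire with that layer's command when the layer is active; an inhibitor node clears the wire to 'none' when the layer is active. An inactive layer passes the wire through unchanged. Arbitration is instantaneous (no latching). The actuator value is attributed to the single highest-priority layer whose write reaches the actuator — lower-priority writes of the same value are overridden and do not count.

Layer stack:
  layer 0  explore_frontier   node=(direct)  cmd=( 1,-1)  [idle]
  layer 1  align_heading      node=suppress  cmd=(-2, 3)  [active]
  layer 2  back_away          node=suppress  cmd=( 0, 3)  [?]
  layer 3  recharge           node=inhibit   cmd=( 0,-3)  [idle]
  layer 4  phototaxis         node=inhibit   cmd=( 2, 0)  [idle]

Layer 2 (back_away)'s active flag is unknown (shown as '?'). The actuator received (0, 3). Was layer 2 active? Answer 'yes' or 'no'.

yes

If layer 2 is active=yes:
  actuator would be (0, 3)
If layer 2 is active=no:
  actuator would be (-2, 3)
Observed (0, 3), so layer 2 was active.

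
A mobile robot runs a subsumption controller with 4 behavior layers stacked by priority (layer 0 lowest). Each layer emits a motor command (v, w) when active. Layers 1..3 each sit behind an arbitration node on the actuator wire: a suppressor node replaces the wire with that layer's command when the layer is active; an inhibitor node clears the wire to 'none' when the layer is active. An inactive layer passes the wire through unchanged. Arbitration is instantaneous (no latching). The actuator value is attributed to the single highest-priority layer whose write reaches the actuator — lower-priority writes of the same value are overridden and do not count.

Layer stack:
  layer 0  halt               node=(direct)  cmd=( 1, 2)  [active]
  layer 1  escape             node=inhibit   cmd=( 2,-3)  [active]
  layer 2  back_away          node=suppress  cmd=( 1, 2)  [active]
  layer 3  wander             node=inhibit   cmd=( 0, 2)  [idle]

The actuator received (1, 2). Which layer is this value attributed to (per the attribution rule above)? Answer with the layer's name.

back_away

L0 halt: active, feeds wire = (1, 2)
L1 escape: active, inhibitor → wire = none
L2 back_away: active, suppressor → wire = (1, 2)
L3 wander: idle → wire stays (1, 2)
actuator = (1, 2)
last writer: layer 2 = back_away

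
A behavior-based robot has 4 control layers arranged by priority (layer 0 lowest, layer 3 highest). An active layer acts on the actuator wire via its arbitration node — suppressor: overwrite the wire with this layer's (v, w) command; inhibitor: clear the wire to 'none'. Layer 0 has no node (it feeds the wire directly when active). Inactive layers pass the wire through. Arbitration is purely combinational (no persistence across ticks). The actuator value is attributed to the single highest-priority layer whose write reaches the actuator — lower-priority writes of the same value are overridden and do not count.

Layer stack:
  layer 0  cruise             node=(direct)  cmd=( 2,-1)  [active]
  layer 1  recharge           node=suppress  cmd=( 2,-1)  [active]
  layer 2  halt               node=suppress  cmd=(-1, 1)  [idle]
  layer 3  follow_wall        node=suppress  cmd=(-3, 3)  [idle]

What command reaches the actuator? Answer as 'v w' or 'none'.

[0] cruise on; wire := (2, -1)
[1] recharge on (suppress); wire := (2, -1)
[2] halt off; pass (2, -1)
[3] follow_wall off; pass (2, -1)
output (2, -1)

2 -1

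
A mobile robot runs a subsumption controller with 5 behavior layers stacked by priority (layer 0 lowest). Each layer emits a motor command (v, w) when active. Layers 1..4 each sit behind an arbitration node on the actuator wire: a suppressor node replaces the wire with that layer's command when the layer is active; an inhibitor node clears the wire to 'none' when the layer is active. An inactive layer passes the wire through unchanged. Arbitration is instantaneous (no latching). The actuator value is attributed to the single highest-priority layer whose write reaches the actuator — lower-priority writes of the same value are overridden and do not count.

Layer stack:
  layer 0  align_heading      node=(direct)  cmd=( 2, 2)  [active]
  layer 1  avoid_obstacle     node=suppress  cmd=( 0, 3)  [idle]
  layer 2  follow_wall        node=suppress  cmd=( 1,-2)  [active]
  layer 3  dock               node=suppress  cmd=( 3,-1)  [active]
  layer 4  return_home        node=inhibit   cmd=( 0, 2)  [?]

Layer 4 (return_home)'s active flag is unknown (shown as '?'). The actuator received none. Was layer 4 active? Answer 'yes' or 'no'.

If layer 4 is active=yes:
  actuator would be none
If layer 4 is active=no:
  actuator would be (3, -1)
Observed none, so layer 4 was active.

yes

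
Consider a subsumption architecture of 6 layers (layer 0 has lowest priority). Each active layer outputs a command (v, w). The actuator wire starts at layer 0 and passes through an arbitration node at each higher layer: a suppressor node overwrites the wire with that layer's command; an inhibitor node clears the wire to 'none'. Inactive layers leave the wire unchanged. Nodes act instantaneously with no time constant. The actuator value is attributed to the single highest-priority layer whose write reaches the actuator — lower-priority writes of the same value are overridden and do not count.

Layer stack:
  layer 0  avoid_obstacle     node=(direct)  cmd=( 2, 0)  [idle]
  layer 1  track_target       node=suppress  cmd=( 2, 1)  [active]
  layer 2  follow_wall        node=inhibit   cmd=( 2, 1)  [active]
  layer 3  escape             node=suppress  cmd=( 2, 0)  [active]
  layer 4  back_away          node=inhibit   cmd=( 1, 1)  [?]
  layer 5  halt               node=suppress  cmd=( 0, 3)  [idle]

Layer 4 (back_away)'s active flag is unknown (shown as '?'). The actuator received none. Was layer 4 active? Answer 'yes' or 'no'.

yes

If layer 4 is active=yes:
  actuator would be none
If layer 4 is active=no:
  actuator would be (2, 0)
Observed none, so layer 4 was active.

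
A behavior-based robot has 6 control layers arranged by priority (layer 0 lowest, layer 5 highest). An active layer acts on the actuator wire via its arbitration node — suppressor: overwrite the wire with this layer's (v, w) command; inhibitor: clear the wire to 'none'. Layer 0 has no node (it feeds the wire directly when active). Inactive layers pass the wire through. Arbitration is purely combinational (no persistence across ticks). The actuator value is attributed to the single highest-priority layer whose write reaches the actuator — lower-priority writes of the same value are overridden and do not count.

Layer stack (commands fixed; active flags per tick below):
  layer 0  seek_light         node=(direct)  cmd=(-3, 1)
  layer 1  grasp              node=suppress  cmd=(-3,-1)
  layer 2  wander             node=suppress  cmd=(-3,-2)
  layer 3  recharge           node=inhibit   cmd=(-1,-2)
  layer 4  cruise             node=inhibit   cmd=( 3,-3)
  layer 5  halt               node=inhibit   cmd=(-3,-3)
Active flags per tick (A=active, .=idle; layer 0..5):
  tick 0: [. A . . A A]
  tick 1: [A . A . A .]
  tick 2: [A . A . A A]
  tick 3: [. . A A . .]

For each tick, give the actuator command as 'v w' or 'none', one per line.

tick 0:
  layer 0 (seek_light) idle — none
  layer 1 (grasp) active — suppresses: (-3, -1)
  layer 2 (wander) idle — unchanged: (-3, -1)
  layer 3 (recharge) idle — unchanged: (-3, -1)
  layer 4 (cruise) active — inhibits: none
  layer 5 (halt) active — inhibits: none
  → actuator none
tick 1:
  layer 0 (seek_light) active — direct: (-3, 1)
  layer 1 (grasp) idle — unchanged: (-3, 1)
  layer 2 (wander) active — suppresses: (-3, -2)
  layer 3 (recharge) idle — unchanged: (-3, -2)
  layer 4 (cruise) active — inhibits: none
  layer 5 (halt) idle — unchanged: none
  → actuator none
tick 2:
  layer 0 (seek_light) active — direct: (-3, 1)
  layer 1 (grasp) idle — unchanged: (-3, 1)
  layer 2 (wander) active — suppresses: (-3, -2)
  layer 3 (recharge) idle — unchanged: (-3, -2)
  layer 4 (cruise) active — inhibits: none
  layer 5 (halt) active — inhibits: none
  → actuator none
tick 3:
  layer 0 (seek_light) idle — none
  layer 1 (grasp) idle — unchanged: none
  layer 2 (wander) active — suppresses: (-3, -2)
  layer 3 (recharge) active — inhibits: none
  layer 4 (cruise) idle — unchanged: none
  layer 5 (halt) idle — unchanged: none
  → actuator none

none
none
none
none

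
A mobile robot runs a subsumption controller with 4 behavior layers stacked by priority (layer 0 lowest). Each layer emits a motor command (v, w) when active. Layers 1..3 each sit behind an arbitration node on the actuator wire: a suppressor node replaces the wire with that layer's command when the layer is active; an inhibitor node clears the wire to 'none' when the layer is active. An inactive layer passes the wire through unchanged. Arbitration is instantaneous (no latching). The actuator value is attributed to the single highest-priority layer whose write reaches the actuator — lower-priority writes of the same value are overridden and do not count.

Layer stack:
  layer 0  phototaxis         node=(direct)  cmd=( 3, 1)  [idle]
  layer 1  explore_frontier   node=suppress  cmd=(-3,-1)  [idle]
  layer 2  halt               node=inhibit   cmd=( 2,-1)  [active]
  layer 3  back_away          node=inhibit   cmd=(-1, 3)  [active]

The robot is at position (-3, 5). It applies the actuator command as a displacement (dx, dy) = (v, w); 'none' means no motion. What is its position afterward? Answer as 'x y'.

-3 5

[0] phototaxis off; wire := none
[1] explore_frontier off; pass none
[2] halt on (inhibit); wire := none
[3] back_away on (inhibit); wire := none
output none
position: (-3, 5) + none = (-3, 5)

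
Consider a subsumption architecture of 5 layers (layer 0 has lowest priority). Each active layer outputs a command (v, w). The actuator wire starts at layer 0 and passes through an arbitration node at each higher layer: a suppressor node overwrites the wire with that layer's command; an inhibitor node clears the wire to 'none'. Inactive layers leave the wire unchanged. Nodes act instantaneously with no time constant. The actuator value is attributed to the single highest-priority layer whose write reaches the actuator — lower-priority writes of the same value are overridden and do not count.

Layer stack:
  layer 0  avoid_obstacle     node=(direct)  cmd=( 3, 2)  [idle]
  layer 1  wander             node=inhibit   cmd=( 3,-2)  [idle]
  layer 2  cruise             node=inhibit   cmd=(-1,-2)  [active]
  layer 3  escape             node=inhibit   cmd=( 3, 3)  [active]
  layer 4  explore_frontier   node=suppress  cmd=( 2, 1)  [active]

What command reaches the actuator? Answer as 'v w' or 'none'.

L0 avoid_obstacle: idle → wire = none
L1 wander: idle → wire stays none
L2 cruise: active, inhibitor → wire = none
L3 escape: active, inhibitor → wire = none
L4 explore_frontier: active, suppressor → wire = (2, 1)
actuator = (2, 1)

2 1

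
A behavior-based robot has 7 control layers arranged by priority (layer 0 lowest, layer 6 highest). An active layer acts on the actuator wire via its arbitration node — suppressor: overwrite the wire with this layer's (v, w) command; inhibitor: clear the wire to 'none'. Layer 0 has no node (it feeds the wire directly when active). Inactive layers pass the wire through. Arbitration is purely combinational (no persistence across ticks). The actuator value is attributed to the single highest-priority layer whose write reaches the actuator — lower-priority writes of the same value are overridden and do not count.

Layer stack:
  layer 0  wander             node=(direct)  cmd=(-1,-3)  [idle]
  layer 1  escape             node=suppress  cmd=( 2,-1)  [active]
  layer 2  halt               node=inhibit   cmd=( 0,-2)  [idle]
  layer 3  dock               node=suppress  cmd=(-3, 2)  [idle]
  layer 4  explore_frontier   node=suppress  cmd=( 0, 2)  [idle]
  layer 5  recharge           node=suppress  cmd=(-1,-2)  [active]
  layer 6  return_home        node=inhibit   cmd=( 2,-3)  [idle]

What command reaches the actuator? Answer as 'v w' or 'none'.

-1 -2

L0 wander: idle → wire = none
L1 escape: active, suppressor → wire = (2, -1)
L2 halt: idle → wire stays (2, -1)
L3 dock: idle → wire stays (2, -1)
L4 explore_frontier: idle → wire stays (2, -1)
L5 recharge: active, suppressor → wire = (-1, -2)
L6 return_home: idle → wire stays (-1, -2)
actuator = (-1, -2)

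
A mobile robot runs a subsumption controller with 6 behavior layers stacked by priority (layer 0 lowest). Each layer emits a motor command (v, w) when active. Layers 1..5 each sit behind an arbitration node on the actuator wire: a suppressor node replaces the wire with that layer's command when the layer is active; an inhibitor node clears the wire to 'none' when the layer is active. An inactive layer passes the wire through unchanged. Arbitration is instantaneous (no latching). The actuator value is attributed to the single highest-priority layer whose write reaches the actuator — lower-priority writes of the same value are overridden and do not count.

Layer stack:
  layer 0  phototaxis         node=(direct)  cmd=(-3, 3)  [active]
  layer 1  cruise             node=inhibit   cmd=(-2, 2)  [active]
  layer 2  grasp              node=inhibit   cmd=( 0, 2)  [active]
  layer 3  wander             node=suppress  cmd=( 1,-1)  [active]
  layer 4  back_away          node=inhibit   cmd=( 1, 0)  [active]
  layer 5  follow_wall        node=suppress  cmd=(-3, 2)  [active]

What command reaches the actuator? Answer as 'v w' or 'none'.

L0 phototaxis: active, feeds wire = (-3, 3)
L1 cruise: active, inhibitor → wire = none
L2 grasp: active, inhibitor → wire = none
L3 wander: active, suppressor → wire = (1, -1)
L4 back_away: active, inhibitor → wire = none
L5 follow_wall: active, suppressor → wire = (-3, 2)
actuator = (-3, 2)

-3 2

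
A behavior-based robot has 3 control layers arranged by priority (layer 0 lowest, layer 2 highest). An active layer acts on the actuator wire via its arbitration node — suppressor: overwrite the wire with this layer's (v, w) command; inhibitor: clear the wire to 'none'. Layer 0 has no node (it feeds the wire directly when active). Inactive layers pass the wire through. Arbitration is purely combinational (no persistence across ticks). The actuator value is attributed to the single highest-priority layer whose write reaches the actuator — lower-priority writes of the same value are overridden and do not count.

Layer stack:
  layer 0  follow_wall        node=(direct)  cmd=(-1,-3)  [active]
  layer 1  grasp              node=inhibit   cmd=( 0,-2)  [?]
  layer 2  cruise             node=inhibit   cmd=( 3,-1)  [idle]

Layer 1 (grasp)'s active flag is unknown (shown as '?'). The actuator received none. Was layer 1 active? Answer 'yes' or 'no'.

yes

If layer 1 is active=yes:
  actuator would be none
If layer 1 is active=no:
  actuator would be (-1, -3)
Observed none, so layer 1 was active.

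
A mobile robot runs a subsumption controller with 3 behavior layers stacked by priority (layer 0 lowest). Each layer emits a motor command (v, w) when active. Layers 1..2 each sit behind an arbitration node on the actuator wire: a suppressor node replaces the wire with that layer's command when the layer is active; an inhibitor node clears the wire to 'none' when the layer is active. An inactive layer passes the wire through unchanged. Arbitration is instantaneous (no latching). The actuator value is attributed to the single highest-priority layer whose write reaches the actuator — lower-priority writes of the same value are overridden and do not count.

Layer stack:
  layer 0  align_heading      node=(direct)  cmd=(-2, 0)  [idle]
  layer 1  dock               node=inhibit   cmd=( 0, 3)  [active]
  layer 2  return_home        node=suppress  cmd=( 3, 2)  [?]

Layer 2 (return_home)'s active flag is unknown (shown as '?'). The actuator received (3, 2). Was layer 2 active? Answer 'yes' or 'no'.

If layer 2 is active=yes:
  actuator would be (3, 2)
If layer 2 is active=no:
  actuator would be none
Observed (3, 2), so layer 2 was active.

yes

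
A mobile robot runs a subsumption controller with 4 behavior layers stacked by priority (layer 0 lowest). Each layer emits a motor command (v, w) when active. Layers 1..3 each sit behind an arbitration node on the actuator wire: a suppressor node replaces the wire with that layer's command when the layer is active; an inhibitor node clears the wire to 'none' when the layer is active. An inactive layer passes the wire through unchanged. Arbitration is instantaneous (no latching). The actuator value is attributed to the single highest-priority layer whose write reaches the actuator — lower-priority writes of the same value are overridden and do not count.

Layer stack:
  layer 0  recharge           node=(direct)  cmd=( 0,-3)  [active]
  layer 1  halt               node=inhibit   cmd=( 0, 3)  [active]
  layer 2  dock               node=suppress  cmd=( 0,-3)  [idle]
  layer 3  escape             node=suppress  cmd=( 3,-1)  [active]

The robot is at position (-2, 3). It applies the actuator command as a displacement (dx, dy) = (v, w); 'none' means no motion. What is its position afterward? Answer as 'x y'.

L0 recharge: active, feeds wire = (0, -3)
L1 halt: active, inhibitor → wire = none
L2 dock: idle → wire stays none
L3 escape: active, suppressor → wire = (3, -1)
actuator = (3, -1)
position: (-2, 3) + (3, -1) = (1, 2)

1 2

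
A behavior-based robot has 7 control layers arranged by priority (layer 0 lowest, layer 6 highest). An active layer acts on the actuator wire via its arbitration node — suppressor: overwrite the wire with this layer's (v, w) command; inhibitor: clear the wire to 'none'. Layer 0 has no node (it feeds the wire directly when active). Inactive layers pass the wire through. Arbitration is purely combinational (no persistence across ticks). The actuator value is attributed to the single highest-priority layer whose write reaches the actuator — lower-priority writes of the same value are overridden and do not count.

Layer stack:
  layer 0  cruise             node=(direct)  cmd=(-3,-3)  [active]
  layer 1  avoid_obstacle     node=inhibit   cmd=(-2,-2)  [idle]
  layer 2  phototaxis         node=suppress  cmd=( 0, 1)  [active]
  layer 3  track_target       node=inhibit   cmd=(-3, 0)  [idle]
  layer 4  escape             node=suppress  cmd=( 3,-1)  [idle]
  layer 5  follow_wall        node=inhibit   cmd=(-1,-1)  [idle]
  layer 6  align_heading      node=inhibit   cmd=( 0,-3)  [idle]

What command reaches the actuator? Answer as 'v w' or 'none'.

0 1

L0 cruise: active, feeds wire = (-3, -3)
L1 avoid_obstacle: idle → wire stays (-3, -3)
L2 phototaxis: active, suppressor → wire = (0, 1)
L3 track_target: idle → wire stays (0, 1)
L4 escape: idle → wire stays (0, 1)
L5 follow_wall: idle → wire stays (0, 1)
L6 align_heading: idle → wire stays (0, 1)
actuator = (0, 1)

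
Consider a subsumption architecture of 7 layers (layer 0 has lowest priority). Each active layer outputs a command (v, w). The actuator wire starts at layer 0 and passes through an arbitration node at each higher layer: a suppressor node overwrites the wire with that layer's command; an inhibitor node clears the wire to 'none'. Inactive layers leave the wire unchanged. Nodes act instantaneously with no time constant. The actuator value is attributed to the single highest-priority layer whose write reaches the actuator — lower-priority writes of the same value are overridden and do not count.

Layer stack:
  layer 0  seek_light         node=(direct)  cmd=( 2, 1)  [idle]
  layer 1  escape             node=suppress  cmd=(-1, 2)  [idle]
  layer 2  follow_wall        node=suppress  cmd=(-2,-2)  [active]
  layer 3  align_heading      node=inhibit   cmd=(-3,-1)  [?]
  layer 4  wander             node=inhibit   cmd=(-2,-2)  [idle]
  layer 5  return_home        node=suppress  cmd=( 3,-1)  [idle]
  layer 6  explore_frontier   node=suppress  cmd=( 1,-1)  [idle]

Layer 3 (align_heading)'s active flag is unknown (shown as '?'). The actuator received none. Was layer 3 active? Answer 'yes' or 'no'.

yes

If layer 3 is active=yes:
  actuator would be none
If layer 3 is active=no:
  actuator would be (-2, -2)
Observed none, so layer 3 was active.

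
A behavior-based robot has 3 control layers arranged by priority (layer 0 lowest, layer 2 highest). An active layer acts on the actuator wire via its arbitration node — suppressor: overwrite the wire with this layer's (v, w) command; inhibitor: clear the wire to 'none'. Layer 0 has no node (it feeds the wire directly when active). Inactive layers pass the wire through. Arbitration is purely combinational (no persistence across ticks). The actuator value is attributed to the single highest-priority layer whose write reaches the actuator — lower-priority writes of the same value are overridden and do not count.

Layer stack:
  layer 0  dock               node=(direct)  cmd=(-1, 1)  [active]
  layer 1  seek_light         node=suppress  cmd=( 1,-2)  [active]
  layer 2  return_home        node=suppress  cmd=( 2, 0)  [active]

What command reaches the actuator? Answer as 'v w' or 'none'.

[0] dock on; wire := (-1, 1)
[1] seek_light on (suppress); wire := (1, -2)
[2] return_home on (suppress); wire := (2, 0)
output (2, 0)

2 0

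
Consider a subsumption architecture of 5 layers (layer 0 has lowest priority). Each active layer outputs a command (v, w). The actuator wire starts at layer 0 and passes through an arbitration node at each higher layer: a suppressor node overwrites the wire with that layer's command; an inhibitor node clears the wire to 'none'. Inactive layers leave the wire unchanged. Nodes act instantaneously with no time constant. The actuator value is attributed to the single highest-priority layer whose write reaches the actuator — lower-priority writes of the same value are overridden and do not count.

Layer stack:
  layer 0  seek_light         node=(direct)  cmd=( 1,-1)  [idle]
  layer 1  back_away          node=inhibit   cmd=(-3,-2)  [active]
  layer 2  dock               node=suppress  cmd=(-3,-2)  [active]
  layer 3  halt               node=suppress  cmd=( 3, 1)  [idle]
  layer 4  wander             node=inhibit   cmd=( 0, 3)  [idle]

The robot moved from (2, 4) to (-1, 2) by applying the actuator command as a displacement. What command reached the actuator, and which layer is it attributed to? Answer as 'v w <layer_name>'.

displacement = (-1, 2) − (2, 4) = (-3, -2)
L0 seek_light: idle → wire = none
L1 back_away: active, inhibitor → wire = none
L2 dock: active, suppressor → wire = (-3, -2)
L3 halt: idle → wire stays (-3, -2)
L4 wander: idle → wire stays (-3, -2)
actuator = (-3, -2) — from layer 2 (dock)

-3 -2 dock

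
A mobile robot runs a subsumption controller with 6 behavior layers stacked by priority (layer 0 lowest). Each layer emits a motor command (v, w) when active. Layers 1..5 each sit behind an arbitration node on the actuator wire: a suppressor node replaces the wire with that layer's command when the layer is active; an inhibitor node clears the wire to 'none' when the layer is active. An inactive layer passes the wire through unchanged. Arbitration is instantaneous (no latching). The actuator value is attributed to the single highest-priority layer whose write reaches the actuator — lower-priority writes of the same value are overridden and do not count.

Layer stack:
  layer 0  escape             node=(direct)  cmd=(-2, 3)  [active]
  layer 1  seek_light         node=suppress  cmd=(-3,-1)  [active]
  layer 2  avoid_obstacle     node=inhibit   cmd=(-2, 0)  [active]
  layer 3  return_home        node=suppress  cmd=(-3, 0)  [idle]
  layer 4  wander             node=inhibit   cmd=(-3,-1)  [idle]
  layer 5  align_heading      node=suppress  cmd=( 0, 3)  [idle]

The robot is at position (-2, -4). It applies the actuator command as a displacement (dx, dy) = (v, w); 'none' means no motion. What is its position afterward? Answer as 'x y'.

-2 -4

[0] escape on; wire := (-2, 3)
[1] seek_light on (suppress); wire := (-3, -1)
[2] avoid_obstacle on (inhibit); wire := none
[3] return_home off; pass none
[4] wander off; pass none
[5] align_heading off; pass none
output none
position: (-2, -4) + none = (-2, -4)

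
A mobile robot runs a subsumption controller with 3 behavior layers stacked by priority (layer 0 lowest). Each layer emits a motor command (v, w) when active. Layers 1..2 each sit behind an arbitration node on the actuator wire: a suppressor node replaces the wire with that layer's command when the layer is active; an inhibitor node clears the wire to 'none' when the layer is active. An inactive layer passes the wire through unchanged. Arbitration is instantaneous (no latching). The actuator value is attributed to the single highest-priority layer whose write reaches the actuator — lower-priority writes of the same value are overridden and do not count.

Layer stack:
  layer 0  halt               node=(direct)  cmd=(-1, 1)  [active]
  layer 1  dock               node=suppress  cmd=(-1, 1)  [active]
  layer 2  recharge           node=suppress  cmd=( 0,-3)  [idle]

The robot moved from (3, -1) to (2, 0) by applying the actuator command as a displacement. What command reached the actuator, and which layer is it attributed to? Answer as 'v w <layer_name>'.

-1 1 dock

displacement = (2, 0) − (3, -1) = (-1, 1)
[0] halt on; wire := (-1, 1)
[1] dock on (suppress); wire := (-1, 1)
[2] recharge off; pass (-1, 1)
output (-1, 1) — from layer 1 (dock)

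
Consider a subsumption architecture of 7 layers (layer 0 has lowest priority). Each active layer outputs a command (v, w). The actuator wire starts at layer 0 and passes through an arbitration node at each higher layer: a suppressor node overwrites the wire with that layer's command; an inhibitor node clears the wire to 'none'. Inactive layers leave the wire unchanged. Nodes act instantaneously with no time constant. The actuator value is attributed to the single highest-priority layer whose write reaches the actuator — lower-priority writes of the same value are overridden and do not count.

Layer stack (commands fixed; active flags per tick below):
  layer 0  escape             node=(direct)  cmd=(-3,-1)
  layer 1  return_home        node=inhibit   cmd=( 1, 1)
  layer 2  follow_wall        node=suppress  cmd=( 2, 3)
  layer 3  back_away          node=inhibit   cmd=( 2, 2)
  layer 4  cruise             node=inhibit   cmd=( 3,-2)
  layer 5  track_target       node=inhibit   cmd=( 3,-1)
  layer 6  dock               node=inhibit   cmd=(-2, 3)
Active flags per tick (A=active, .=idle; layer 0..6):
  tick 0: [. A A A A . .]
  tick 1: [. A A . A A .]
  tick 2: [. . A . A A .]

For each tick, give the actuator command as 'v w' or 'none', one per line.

none
none
none

tick 0:
  [0] escape off; wire := none
  [1] return_home on (inhibit); wire := none
  [2] follow_wall on (suppress); wire := (2, 3)
  [3] back_away on (inhibit); wire := none
  [4] cruise on (inhibit); wire := none
  [5] track_target off; pass none
  [6] dock off; pass none
  output none
tick 1:
  [0] escape off; wire := none
  [1] return_home on (inhibit); wire := none
  [2] follow_wall on (suppress); wire := (2, 3)
  [3] back_away off; pass (2, 3)
  [4] cruise on (inhibit); wire := none
  [5] track_target on (inhibit); wire := none
  [6] dock off; pass none
  output none
tick 2:
  [0] escape off; wire := none
  [1] return_home off; pass none
  [2] follow_wall on (suppress); wire := (2, 3)
  [3] back_away off; pass (2, 3)
  [4] cruise on (inhibit); wire := none
  [5] track_target on (inhibit); wire := none
  [6] dock off; pass none
  output none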